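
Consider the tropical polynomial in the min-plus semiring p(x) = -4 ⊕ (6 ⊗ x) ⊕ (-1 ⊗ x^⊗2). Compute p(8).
p(8) = -4

A tropical monomial a ⊗ x^⊗i evaluates to a + i · x. Evaluating each term at x = 8:
  Term 0 contributes -4 + 0 · 8 = -4
  Term 1 contributes 6 + 1 · 8 = 14
  Term 2 contributes -1 + 2 · 8 = 15
p(8) = ⊕ of these = min[-4, 14, 15] = -4.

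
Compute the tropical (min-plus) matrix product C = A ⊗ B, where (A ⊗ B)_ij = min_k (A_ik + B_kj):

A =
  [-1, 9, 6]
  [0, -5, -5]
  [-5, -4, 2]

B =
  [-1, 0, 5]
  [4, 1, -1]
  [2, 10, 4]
A ⊗ B =
  [-2, -1, 4]
  [-3, -4, -6]
  [-6, -5, -5]

Apply the min-plus product entry-by-entry:
  C[0][0] = min over k of (A[0][0] + B[0][0] = -1 + -1 = -2, A[0][1] + B[1][0] = 9 + 4 = 13, A[0][2] + B[2][0] = 6 + 2 = 8) = -2 (attained at k = 0)
  C[0][1] = min over k of (A[0][0] + B[0][1] = -1 + 0 = -1, A[0][1] + B[1][1] = 9 + 1 = 10, A[0][2] + B[2][1] = 6 + 10 = 16) = -1 (attained at k = 0)
  C[0][2] = min over k of (A[0][0] + B[0][2] = -1 + 5 = 4, A[0][1] + B[1][2] = 9 + -1 = 8, A[0][2] + B[2][2] = 6 + 4 = 10) = 4 (attained at k = 0)
  C[1][0] = min over k of (A[1][0] + B[0][0] = 0 + -1 = -1, A[1][1] + B[1][0] = -5 + 4 = -1, A[1][2] + B[2][0] = -5 + 2 = -3) = -3 (attained at k = 2)
  C[1][1] = min over k of (A[1][0] + B[0][1] = 0 + 0 = 0, A[1][1] + B[1][1] = -5 + 1 = -4, A[1][2] + B[2][1] = -5 + 10 = 5) = -4 (attained at k = 1)
  C[1][2] = min over k of (A[1][0] + B[0][2] = 0 + 5 = 5, A[1][1] + B[1][2] = -5 + -1 = -6, A[1][2] + B[2][2] = -5 + 4 = -1) = -6 (attained at k = 1)
  C[2][0] = min over k of (A[2][0] + B[0][0] = -5 + -1 = -6, A[2][1] + B[1][0] = -4 + 4 = 0, A[2][2] + B[2][0] = 2 + 2 = 4) = -6 (attained at k = 0)
  C[2][1] = min over k of (A[2][0] + B[0][1] = -5 + 0 = -5, A[2][1] + B[1][1] = -4 + 1 = -3, A[2][2] + B[2][1] = 2 + 10 = 12) = -5 (attained at k = 0)
  C[2][2] = min over k of (A[2][0] + B[0][2] = -5 + 5 = 0, A[2][1] + B[1][2] = -4 + -1 = -5, A[2][2] + B[2][2] = 2 + 4 = 6) = -5 (attained at k = 1)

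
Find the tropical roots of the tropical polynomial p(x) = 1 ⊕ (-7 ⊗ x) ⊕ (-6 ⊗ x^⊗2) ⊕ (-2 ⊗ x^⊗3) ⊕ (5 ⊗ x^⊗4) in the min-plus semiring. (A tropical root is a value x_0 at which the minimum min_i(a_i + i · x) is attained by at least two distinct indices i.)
Roots: {-7, -4, -1, 8}

Each tropical root is a break point of the lower envelope of the lines y = a_i + i · x (there are 5 lines, with slopes 0, 1, ..., 4). Only the lines that attain the minimum somewhere contribute to roots; other lines are dominated. Here the surviving (envelope) indices are i = 4, i = 3, i = 2, i = 1, i = 0.
Intersections between consecutive envelope lines give the roots: for adjacent envelope indices i < j the intersection is x = (a_i − a_j) / (j − i). Reading off the sorted break points: {-7, -4, -1, 8}.
Verification: at each break x_0, at least two indices attain the minimum of min_i(a_i + i · x_0).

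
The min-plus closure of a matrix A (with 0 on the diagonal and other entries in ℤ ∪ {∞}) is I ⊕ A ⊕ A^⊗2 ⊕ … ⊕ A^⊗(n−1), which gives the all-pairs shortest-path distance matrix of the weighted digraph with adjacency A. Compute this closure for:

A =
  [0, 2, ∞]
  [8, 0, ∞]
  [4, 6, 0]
Closure =
  [0, 2, ∞]
  [8, 0, ∞]
  [4, 6, 0]

This is the Floyd-Warshall all-pairs shortest-path computation. For each intermediate vertex k = 0, 1, …, 2, update dist[i][j] ← min(dist[i][j], dist[i][k] + dist[k][j]). The final matrix gives, for each (i, j), the minimum total weight of any directed path from i to j (possibly empty when i = j).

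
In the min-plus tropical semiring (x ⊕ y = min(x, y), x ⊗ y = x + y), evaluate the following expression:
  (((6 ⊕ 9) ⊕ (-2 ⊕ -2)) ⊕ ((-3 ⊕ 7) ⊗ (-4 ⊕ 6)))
(((6 ⊕ 9) ⊕ (-2 ⊕ -2)) ⊕ ((-3 ⊕ 7) ⊗ (-4 ⊕ 6))) = -7

Expand innermost to outermost. Recall ⊕ takes the minimum of its arguments and ⊗ takes their sum. Working out the expression (((6 ⊕ 9) ⊕ (-2 ⊕ -2)) ⊕ ((-3 ⊕ 7) ⊗ (-4 ⊕ 6))) gives -7.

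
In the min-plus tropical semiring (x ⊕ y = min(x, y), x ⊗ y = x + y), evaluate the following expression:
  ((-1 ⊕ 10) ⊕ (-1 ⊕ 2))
((-1 ⊕ 10) ⊕ (-1 ⊕ 2)) = -1

Expand innermost to outermost. Recall ⊕ takes the minimum of its arguments and ⊗ takes their sum. Working out the expression ((-1 ⊕ 10) ⊕ (-1 ⊕ 2)) gives -1.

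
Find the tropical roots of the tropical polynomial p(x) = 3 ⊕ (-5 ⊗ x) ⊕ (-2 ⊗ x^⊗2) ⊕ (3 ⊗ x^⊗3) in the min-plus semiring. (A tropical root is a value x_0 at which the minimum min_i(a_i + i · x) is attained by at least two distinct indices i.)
Roots: {-5, -3, 8}

Each tropical root is a break point of the lower envelope of the lines y = a_i + i · x (there are 4 lines, with slopes 0, 1, ..., 3). Only the lines that attain the minimum somewhere contribute to roots; other lines are dominated. Here the surviving (envelope) indices are i = 3, i = 2, i = 1, i = 0.
Intersections between consecutive envelope lines give the roots: for adjacent envelope indices i < j the intersection is x = (a_i − a_j) / (j − i). Reading off the sorted break points: {-5, -3, 8}.
Verification: at each break x_0, at least two indices attain the minimum of min_i(a_i + i · x_0).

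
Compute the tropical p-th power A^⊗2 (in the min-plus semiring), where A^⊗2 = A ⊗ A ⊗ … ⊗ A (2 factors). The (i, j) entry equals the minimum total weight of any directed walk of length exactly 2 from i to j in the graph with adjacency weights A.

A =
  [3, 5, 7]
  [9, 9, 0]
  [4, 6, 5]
A^⊗2 =
  [6, 8, 5]
  [4, 6, 5]
  [7, 9, 6]

Each entry (A^⊗2)_ij equals the minimum over all length-2 walks i = v_0 → v_1 → … → v_2 = j of Σ_t A[v_t][v_{t+1}]. For example, for (i, j) = (0, 2) we minimise over 3 possible intermediate vertex sequences; the minimum is 5, attained along the walk 0 → 1 → 2.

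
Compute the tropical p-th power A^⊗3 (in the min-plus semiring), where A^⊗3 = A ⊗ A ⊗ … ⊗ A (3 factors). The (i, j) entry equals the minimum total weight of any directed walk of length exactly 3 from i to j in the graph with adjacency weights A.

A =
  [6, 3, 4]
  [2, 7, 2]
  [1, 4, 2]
A^⊗3 =
  [6, 8, 7]
  [5, 6, 6]
  [5, 6, 6]

Each entry (A^⊗3)_ij equals the minimum over all length-3 walks i = v_0 → v_1 → … → v_3 = j of Σ_t A[v_t][v_{t+1}]. For example, for (i, j) = (0, 2) we minimise over 9 possible intermediate vertex sequences; the minimum is 7, attained along the walk 0 → 1 → 2 → 2.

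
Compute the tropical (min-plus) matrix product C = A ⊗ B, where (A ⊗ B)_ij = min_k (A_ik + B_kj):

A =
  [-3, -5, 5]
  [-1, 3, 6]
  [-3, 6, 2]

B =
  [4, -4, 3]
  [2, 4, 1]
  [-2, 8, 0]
A ⊗ B =
  [-3, -7, -4]
  [3, -5, 2]
  [0, -7, 0]

Apply the min-plus product entry-by-entry:
  C[0][0] = min over k of (A[0][0] + B[0][0] = -3 + 4 = 1, A[0][1] + B[1][0] = -5 + 2 = -3, A[0][2] + B[2][0] = 5 + -2 = 3) = -3 (attained at k = 1)
  C[0][1] = min over k of (A[0][0] + B[0][1] = -3 + -4 = -7, A[0][1] + B[1][1] = -5 + 4 = -1, A[0][2] + B[2][1] = 5 + 8 = 13) = -7 (attained at k = 0)
  C[0][2] = min over k of (A[0][0] + B[0][2] = -3 + 3 = 0, A[0][1] + B[1][2] = -5 + 1 = -4, A[0][2] + B[2][2] = 5 + 0 = 5) = -4 (attained at k = 1)
  C[1][0] = min over k of (A[1][0] + B[0][0] = -1 + 4 = 3, A[1][1] + B[1][0] = 3 + 2 = 5, A[1][2] + B[2][0] = 6 + -2 = 4) = 3 (attained at k = 0)
  C[1][1] = min over k of (A[1][0] + B[0][1] = -1 + -4 = -5, A[1][1] + B[1][1] = 3 + 4 = 7, A[1][2] + B[2][1] = 6 + 8 = 14) = -5 (attained at k = 0)
  C[1][2] = min over k of (A[1][0] + B[0][2] = -1 + 3 = 2, A[1][1] + B[1][2] = 3 + 1 = 4, A[1][2] + B[2][2] = 6 + 0 = 6) = 2 (attained at k = 0)
  C[2][0] = min over k of (A[2][0] + B[0][0] = -3 + 4 = 1, A[2][1] + B[1][0] = 6 + 2 = 8, A[2][2] + B[2][0] = 2 + -2 = 0) = 0 (attained at k = 2)
  C[2][1] = min over k of (A[2][0] + B[0][1] = -3 + -4 = -7, A[2][1] + B[1][1] = 6 + 4 = 10, A[2][2] + B[2][1] = 2 + 8 = 10) = -7 (attained at k = 0)
  C[2][2] = min over k of (A[2][0] + B[0][2] = -3 + 3 = 0, A[2][1] + B[1][2] = 6 + 1 = 7, A[2][2] + B[2][2] = 2 + 0 = 2) = 0 (attained at k = 0)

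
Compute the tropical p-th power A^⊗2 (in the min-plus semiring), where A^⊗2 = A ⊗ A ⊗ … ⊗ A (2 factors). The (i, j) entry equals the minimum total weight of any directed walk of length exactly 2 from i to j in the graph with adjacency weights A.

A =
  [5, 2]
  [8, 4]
A^⊗2 =
  [10, 6]
  [12, 8]

Each entry (A^⊗2)_ij equals the minimum over all length-2 walks i = v_0 → v_1 → … → v_2 = j of Σ_t A[v_t][v_{t+1}]. For example, for (i, j) = (0, 1) we minimise over 2 possible intermediate vertex sequences; the minimum is 6, attained along the walk 0 → 1 → 1.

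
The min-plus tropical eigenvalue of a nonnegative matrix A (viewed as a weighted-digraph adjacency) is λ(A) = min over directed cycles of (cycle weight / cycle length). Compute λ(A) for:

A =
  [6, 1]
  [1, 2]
λ(A) = 1

Enumerate directed cycles and compute their means (weight / length). Sample:
  cycle 0 → 0: weight = 6, length = 1, mean = 6/1 ≈ 6.000
  cycle 1 → 1: weight = 2, length = 1, mean = 2/1 ≈ 2.000
  cycle 0 → 1 → 0: weight = 2, length = 2, mean = 2/2 ≈ 1.000
  cycle 1 → 0 → 1: weight = 2, length = 2, mean = 2/2 ≈ 1.000
Minimum mean = 1.000, attained e.g. along the cycle 0 → 1 → 0 with weight 2 and length 2. So λ(A) = 2/2 = 1.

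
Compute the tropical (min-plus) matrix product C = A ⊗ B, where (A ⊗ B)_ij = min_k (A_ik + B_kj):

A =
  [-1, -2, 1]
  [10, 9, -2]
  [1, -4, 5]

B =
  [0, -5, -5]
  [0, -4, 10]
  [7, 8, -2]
A ⊗ B =
  [-2, -6, -6]
  [5, 5, -4]
  [-4, -8, -4]

Apply the min-plus product entry-by-entry:
  C[0][0] = min over k of (A[0][0] + B[0][0] = -1 + 0 = -1, A[0][1] + B[1][0] = -2 + 0 = -2, A[0][2] + B[2][0] = 1 + 7 = 8) = -2 (attained at k = 1)
  C[0][1] = min over k of (A[0][0] + B[0][1] = -1 + -5 = -6, A[0][1] + B[1][1] = -2 + -4 = -6, A[0][2] + B[2][1] = 1 + 8 = 9) = -6 (attained at k = 0)
  C[0][2] = min over k of (A[0][0] + B[0][2] = -1 + -5 = -6, A[0][1] + B[1][2] = -2 + 10 = 8, A[0][2] + B[2][2] = 1 + -2 = -1) = -6 (attained at k = 0)
  C[1][0] = min over k of (A[1][0] + B[0][0] = 10 + 0 = 10, A[1][1] + B[1][0] = 9 + 0 = 9, A[1][2] + B[2][0] = -2 + 7 = 5) = 5 (attained at k = 2)
  C[1][1] = min over k of (A[1][0] + B[0][1] = 10 + -5 = 5, A[1][1] + B[1][1] = 9 + -4 = 5, A[1][2] + B[2][1] = -2 + 8 = 6) = 5 (attained at k = 0)
  C[1][2] = min over k of (A[1][0] + B[0][2] = 10 + -5 = 5, A[1][1] + B[1][2] = 9 + 10 = 19, A[1][2] + B[2][2] = -2 + -2 = -4) = -4 (attained at k = 2)
  C[2][0] = min over k of (A[2][0] + B[0][0] = 1 + 0 = 1, A[2][1] + B[1][0] = -4 + 0 = -4, A[2][2] + B[2][0] = 5 + 7 = 12) = -4 (attained at k = 1)
  C[2][1] = min over k of (A[2][0] + B[0][1] = 1 + -5 = -4, A[2][1] + B[1][1] = -4 + -4 = -8, A[2][2] + B[2][1] = 5 + 8 = 13) = -8 (attained at k = 1)
  C[2][2] = min over k of (A[2][0] + B[0][2] = 1 + -5 = -4, A[2][1] + B[1][2] = -4 + 10 = 6, A[2][2] + B[2][2] = 5 + -2 = 3) = -4 (attained at k = 0)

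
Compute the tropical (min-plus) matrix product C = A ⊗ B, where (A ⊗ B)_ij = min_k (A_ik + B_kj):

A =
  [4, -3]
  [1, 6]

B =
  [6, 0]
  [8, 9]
A ⊗ B =
  [5, 4]
  [7, 1]

Apply the min-plus product entry-by-entry:
  C[0][0] = min over k of (A[0][0] + B[0][0] = 4 + 6 = 10, A[0][1] + B[1][0] = -3 + 8 = 5) = 5 (attained at k = 1)
  C[0][1] = min over k of (A[0][0] + B[0][1] = 4 + 0 = 4, A[0][1] + B[1][1] = -3 + 9 = 6) = 4 (attained at k = 0)
  C[1][0] = min over k of (A[1][0] + B[0][0] = 1 + 6 = 7, A[1][1] + B[1][0] = 6 + 8 = 14) = 7 (attained at k = 0)
  C[1][1] = min over k of (A[1][0] + B[0][1] = 1 + 0 = 1, A[1][1] + B[1][1] = 6 + 9 = 15) = 1 (attained at k = 0)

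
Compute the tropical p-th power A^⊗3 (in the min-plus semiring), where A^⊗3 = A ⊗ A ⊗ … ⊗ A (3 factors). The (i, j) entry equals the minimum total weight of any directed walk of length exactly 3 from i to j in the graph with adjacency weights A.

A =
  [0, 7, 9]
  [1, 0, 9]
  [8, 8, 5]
A^⊗3 =
  [0, 7, 9]
  [1, 0, 9]
  [8, 8, 15]

Each entry (A^⊗3)_ij equals the minimum over all length-3 walks i = v_0 → v_1 → … → v_3 = j of Σ_t A[v_t][v_{t+1}]. For example, for (i, j) = (0, 2) we minimise over 9 possible intermediate vertex sequences; the minimum is 9, attained along the walk 0 → 0 → 0 → 2.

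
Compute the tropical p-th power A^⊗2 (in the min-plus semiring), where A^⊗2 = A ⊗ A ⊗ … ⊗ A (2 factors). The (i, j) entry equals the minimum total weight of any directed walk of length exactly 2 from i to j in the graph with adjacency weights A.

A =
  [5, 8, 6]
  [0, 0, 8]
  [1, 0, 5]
A^⊗2 =
  [7, 6, 11]
  [0, 0, 6]
  [0, 0, 7]

Each entry (A^⊗2)_ij equals the minimum over all length-2 walks i = v_0 → v_1 → … → v_2 = j of Σ_t A[v_t][v_{t+1}]. For example, for (i, j) = (0, 2) we minimise over 3 possible intermediate vertex sequences; the minimum is 11, attained along the walk 0 → 0 → 2.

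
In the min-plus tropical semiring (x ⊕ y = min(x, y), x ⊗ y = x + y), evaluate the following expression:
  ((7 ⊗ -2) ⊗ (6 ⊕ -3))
((7 ⊗ -2) ⊗ (6 ⊕ -3)) = 2

Expand innermost to outermost. Recall ⊕ takes the minimum of its arguments and ⊗ takes their sum. Working out the expression ((7 ⊗ -2) ⊗ (6 ⊕ -3)) gives 2.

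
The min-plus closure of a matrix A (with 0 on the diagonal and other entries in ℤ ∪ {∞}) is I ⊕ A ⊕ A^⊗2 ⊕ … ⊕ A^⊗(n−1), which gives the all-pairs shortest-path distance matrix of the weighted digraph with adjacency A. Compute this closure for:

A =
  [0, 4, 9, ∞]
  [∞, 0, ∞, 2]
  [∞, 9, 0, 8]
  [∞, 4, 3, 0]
Closure =
  [0, 4, 9, 6]
  [∞, 0, 5, 2]
  [∞, 9, 0, 8]
  [∞, 4, 3, 0]

This is the Floyd-Warshall all-pairs shortest-path computation. For each intermediate vertex k = 0, 1, …, 3, update dist[i][j] ← min(dist[i][j], dist[i][k] + dist[k][j]). The final matrix gives, for each (i, j), the minimum total weight of any directed path from i to j (possibly empty when i = j).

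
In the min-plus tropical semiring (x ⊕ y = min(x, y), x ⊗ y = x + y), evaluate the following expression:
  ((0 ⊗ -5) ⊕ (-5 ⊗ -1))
((0 ⊗ -5) ⊕ (-5 ⊗ -1)) = -6

Expand innermost to outermost. Recall ⊕ takes the minimum of its arguments and ⊗ takes their sum. Working out the expression ((0 ⊗ -5) ⊕ (-5 ⊗ -1)) gives -6.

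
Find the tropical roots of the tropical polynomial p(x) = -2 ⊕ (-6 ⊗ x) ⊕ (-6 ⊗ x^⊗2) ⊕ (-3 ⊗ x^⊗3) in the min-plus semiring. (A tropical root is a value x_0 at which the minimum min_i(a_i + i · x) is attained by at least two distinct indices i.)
Roots: {-3, 0, 4}

Each tropical root is a break point of the lower envelope of the lines y = a_i + i · x (there are 4 lines, with slopes 0, 1, ..., 3). Only the lines that attain the minimum somewhere contribute to roots; other lines are dominated. Here the surviving (envelope) indices are i = 3, i = 2, i = 1, i = 0.
Intersections between consecutive envelope lines give the roots: for adjacent envelope indices i < j the intersection is x = (a_i − a_j) / (j − i). Reading off the sorted break points: {-3, 0, 4}.
Verification: at each break x_0, at least two indices attain the minimum of min_i(a_i + i · x_0).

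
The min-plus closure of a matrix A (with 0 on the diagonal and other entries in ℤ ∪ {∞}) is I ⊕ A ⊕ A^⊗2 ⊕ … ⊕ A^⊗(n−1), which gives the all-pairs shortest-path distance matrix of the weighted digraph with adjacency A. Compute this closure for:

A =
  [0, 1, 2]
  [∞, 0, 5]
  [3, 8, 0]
Closure =
  [0, 1, 2]
  [8, 0, 5]
  [3, 4, 0]

This is the Floyd-Warshall all-pairs shortest-path computation. For each intermediate vertex k = 0, 1, …, 2, update dist[i][j] ← min(dist[i][j], dist[i][k] + dist[k][j]). The final matrix gives, for each (i, j), the minimum total weight of any directed path from i to j (possibly empty when i = j).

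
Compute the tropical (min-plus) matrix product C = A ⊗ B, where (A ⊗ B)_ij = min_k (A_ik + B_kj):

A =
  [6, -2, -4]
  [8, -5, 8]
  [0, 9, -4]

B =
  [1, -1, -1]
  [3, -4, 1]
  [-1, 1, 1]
A ⊗ B =
  [-5, -6, -3]
  [-2, -9, -4]
  [-5, -3, -3]

Apply the min-plus product entry-by-entry:
  C[0][0] = min over k of (A[0][0] + B[0][0] = 6 + 1 = 7, A[0][1] + B[1][0] = -2 + 3 = 1, A[0][2] + B[2][0] = -4 + -1 = -5) = -5 (attained at k = 2)
  C[0][1] = min over k of (A[0][0] + B[0][1] = 6 + -1 = 5, A[0][1] + B[1][1] = -2 + -4 = -6, A[0][2] + B[2][1] = -4 + 1 = -3) = -6 (attained at k = 1)
  C[0][2] = min over k of (A[0][0] + B[0][2] = 6 + -1 = 5, A[0][1] + B[1][2] = -2 + 1 = -1, A[0][2] + B[2][2] = -4 + 1 = -3) = -3 (attained at k = 2)
  C[1][0] = min over k of (A[1][0] + B[0][0] = 8 + 1 = 9, A[1][1] + B[1][0] = -5 + 3 = -2, A[1][2] + B[2][0] = 8 + -1 = 7) = -2 (attained at k = 1)
  C[1][1] = min over k of (A[1][0] + B[0][1] = 8 + -1 = 7, A[1][1] + B[1][1] = -5 + -4 = -9, A[1][2] + B[2][1] = 8 + 1 = 9) = -9 (attained at k = 1)
  C[1][2] = min over k of (A[1][0] + B[0][2] = 8 + -1 = 7, A[1][1] + B[1][2] = -5 + 1 = -4, A[1][2] + B[2][2] = 8 + 1 = 9) = -4 (attained at k = 1)
  C[2][0] = min over k of (A[2][0] + B[0][0] = 0 + 1 = 1, A[2][1] + B[1][0] = 9 + 3 = 12, A[2][2] + B[2][0] = -4 + -1 = -5) = -5 (attained at k = 2)
  C[2][1] = min over k of (A[2][0] + B[0][1] = 0 + -1 = -1, A[2][1] + B[1][1] = 9 + -4 = 5, A[2][2] + B[2][1] = -4 + 1 = -3) = -3 (attained at k = 2)
  C[2][2] = min over k of (A[2][0] + B[0][2] = 0 + -1 = -1, A[2][1] + B[1][2] = 9 + 1 = 10, A[2][2] + B[2][2] = -4 + 1 = -3) = -3 (attained at k = 2)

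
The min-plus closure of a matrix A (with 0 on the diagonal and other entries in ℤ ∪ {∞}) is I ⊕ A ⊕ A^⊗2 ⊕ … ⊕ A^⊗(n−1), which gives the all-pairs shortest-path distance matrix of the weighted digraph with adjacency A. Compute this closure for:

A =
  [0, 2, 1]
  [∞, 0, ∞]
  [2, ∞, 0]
Closure =
  [0, 2, 1]
  [∞, 0, ∞]
  [2, 4, 0]

This is the Floyd-Warshall all-pairs shortest-path computation. For each intermediate vertex k = 0, 1, …, 2, update dist[i][j] ← min(dist[i][j], dist[i][k] + dist[k][j]). The final matrix gives, for each (i, j), the minimum total weight of any directed path from i to j (possibly empty when i = j).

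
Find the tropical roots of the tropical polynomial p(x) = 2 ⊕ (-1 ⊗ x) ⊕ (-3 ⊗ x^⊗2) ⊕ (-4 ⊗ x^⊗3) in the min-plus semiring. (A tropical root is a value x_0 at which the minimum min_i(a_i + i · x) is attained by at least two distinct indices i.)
Roots: {1, 2, 3}

Each tropical root is a break point of the lower envelope of the lines y = a_i + i · x (there are 4 lines, with slopes 0, 1, ..., 3). Only the lines that attain the minimum somewhere contribute to roots; other lines are dominated. Here the surviving (envelope) indices are i = 3, i = 2, i = 1, i = 0.
Intersections between consecutive envelope lines give the roots: for adjacent envelope indices i < j the intersection is x = (a_i − a_j) / (j − i). Reading off the sorted break points: {1, 2, 3}.
Verification: at each break x_0, at least two indices attain the minimum of min_i(a_i + i · x_0).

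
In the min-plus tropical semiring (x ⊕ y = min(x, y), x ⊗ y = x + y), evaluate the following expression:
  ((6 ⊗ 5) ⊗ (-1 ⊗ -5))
((6 ⊗ 5) ⊗ (-1 ⊗ -5)) = 5

Expand innermost to outermost. Recall ⊕ takes the minimum of its arguments and ⊗ takes their sum. Working out the expression ((6 ⊗ 5) ⊗ (-1 ⊗ -5)) gives 5.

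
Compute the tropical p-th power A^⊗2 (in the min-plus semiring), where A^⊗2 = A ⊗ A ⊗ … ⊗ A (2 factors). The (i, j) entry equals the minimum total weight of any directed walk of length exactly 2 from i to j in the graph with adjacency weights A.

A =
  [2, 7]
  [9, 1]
A^⊗2 =
  [4, 8]
  [10, 2]

Each entry (A^⊗2)_ij equals the minimum over all length-2 walks i = v_0 → v_1 → … → v_2 = j of Σ_t A[v_t][v_{t+1}]. For example, for (i, j) = (0, 1) we minimise over 2 possible intermediate vertex sequences; the minimum is 8, attained along the walk 0 → 1 → 1.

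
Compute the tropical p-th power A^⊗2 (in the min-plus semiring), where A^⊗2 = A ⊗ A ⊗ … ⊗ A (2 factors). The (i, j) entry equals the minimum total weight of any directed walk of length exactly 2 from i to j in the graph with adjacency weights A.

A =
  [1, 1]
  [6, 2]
A^⊗2 =
  [2, 2]
  [7, 4]

Each entry (A^⊗2)_ij equals the minimum over all length-2 walks i = v_0 → v_1 → … → v_2 = j of Σ_t A[v_t][v_{t+1}]. For example, for (i, j) = (0, 1) we minimise over 2 possible intermediate vertex sequences; the minimum is 2, attained along the walk 0 → 0 → 1.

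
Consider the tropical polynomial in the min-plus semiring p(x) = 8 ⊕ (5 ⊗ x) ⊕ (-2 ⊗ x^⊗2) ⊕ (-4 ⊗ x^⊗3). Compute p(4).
p(4) = 6

A tropical monomial a ⊗ x^⊗i evaluates to a + i · x. Evaluating each term at x = 4:
  Term 0 contributes 8 + 0 · 4 = 8
  Term 1 contributes 5 + 1 · 4 = 9
  Term 2 contributes -2 + 2 · 4 = 6
  Term 3 contributes -4 + 3 · 4 = 8
p(4) = ⊕ of these = min[8, 9, 6, 8] = 6.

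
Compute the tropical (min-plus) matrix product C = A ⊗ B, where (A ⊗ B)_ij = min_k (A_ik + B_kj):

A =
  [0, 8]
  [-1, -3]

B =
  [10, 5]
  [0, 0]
A ⊗ B =
  [8, 5]
  [-3, -3]

Apply the min-plus product entry-by-entry:
  C[0][0] = min over k of (A[0][0] + B[0][0] = 0 + 10 = 10, A[0][1] + B[1][0] = 8 + 0 = 8) = 8 (attained at k = 1)
  C[0][1] = min over k of (A[0][0] + B[0][1] = 0 + 5 = 5, A[0][1] + B[1][1] = 8 + 0 = 8) = 5 (attained at k = 0)
  C[1][0] = min over k of (A[1][0] + B[0][0] = -1 + 10 = 9, A[1][1] + B[1][0] = -3 + 0 = -3) = -3 (attained at k = 1)
  C[1][1] = min over k of (A[1][0] + B[0][1] = -1 + 5 = 4, A[1][1] + B[1][1] = -3 + 0 = -3) = -3 (attained at k = 1)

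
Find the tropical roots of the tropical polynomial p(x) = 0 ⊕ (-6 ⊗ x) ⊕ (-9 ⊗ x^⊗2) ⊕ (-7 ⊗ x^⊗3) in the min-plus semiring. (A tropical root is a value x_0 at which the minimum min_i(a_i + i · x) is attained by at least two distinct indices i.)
Roots: {-2, 3, 6}

Each tropical root is a break point of the lower envelope of the lines y = a_i + i · x (there are 4 lines, with slopes 0, 1, ..., 3). Only the lines that attain the minimum somewhere contribute to roots; other lines are dominated. Here the surviving (envelope) indices are i = 3, i = 2, i = 1, i = 0.
Intersections between consecutive envelope lines give the roots: for adjacent envelope indices i < j the intersection is x = (a_i − a_j) / (j − i). Reading off the sorted break points: {-2, 3, 6}.
Verification: at each break x_0, at least two indices attain the minimum of min_i(a_i + i · x_0).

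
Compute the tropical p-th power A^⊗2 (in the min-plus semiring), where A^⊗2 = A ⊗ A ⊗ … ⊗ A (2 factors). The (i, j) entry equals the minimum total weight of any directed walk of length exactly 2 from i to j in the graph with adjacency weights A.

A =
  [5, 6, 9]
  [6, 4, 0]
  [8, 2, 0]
A^⊗2 =
  [10, 10, 6]
  [8, 2, 0]
  [8, 2, 0]

Each entry (A^⊗2)_ij equals the minimum over all length-2 walks i = v_0 → v_1 → … → v_2 = j of Σ_t A[v_t][v_{t+1}]. For example, for (i, j) = (0, 2) we minimise over 3 possible intermediate vertex sequences; the minimum is 6, attained along the walk 0 → 1 → 2.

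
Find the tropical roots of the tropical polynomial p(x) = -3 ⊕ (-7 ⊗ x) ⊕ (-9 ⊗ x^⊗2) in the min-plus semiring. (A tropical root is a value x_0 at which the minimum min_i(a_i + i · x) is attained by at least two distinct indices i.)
Roots: {2, 4}

Each tropical root is a break point of the lower envelope of the lines y = a_i + i · x (there are 3 lines, with slopes 0, 1, ..., 2). Only the lines that attain the minimum somewhere contribute to roots; other lines are dominated. Here the surviving (envelope) indices are i = 2, i = 1, i = 0.
Intersections between consecutive envelope lines give the roots: for adjacent envelope indices i < j the intersection is x = (a_i − a_j) / (j − i). Reading off the sorted break points: {2, 4}.
Verification: at each break x_0, at least two indices attain the minimum of min_i(a_i + i · x_0).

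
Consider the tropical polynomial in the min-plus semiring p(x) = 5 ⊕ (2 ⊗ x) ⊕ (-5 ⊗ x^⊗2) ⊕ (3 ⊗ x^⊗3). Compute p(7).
p(7) = 5

A tropical monomial a ⊗ x^⊗i evaluates to a + i · x. Evaluating each term at x = 7:
  Term 0 contributes 5 + 0 · 7 = 5
  Term 1 contributes 2 + 1 · 7 = 9
  Term 2 contributes -5 + 2 · 7 = 9
  Term 3 contributes 3 + 3 · 7 = 24
p(7) = ⊕ of these = min[5, 9, 9, 24] = 5.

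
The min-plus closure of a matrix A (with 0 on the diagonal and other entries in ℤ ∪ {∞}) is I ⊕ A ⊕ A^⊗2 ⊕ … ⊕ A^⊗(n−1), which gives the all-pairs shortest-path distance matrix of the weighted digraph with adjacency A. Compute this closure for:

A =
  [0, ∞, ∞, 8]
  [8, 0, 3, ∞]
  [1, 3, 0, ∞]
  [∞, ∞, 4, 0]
Closure =
  [0, 15, 12, 8]
  [4, 0, 3, 12]
  [1, 3, 0, 9]
  [5, 7, 4, 0]

This is the Floyd-Warshall all-pairs shortest-path computation. For each intermediate vertex k = 0, 1, …, 3, update dist[i][j] ← min(dist[i][j], dist[i][k] + dist[k][j]). The final matrix gives, for each (i, j), the minimum total weight of any directed path from i to j (possibly empty when i = j).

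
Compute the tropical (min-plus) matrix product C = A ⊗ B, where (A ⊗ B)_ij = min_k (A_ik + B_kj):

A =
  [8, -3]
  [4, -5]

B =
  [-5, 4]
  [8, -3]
A ⊗ B =
  [3, -6]
  [-1, -8]

Apply the min-plus product entry-by-entry:
  C[0][0] = min over k of (A[0][0] + B[0][0] = 8 + -5 = 3, A[0][1] + B[1][0] = -3 + 8 = 5) = 3 (attained at k = 0)
  C[0][1] = min over k of (A[0][0] + B[0][1] = 8 + 4 = 12, A[0][1] + B[1][1] = -3 + -3 = -6) = -6 (attained at k = 1)
  C[1][0] = min over k of (A[1][0] + B[0][0] = 4 + -5 = -1, A[1][1] + B[1][0] = -5 + 8 = 3) = -1 (attained at k = 0)
  C[1][1] = min over k of (A[1][0] + B[0][1] = 4 + 4 = 8, A[1][1] + B[1][1] = -5 + -3 = -8) = -8 (attained at k = 1)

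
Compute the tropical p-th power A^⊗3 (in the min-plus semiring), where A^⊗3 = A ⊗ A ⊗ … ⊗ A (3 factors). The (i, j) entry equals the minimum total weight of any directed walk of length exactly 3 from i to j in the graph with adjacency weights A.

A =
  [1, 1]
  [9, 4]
A^⊗3 =
  [3, 3]
  [11, 11]

Each entry (A^⊗3)_ij equals the minimum over all length-3 walks i = v_0 → v_1 → … → v_3 = j of Σ_t A[v_t][v_{t+1}]. For example, for (i, j) = (0, 1) we minimise over 4 possible intermediate vertex sequences; the minimum is 3, attained along the walk 0 → 0 → 0 → 1.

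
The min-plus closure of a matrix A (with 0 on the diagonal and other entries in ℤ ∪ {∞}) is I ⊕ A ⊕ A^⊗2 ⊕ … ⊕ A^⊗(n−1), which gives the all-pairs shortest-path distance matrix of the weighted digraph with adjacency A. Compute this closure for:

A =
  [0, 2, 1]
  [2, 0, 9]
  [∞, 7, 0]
Closure =
  [0, 2, 1]
  [2, 0, 3]
  [9, 7, 0]

This is the Floyd-Warshall all-pairs shortest-path computation. For each intermediate vertex k = 0, 1, …, 2, update dist[i][j] ← min(dist[i][j], dist[i][k] + dist[k][j]). The final matrix gives, for each (i, j), the minimum total weight of any directed path from i to j (possibly empty when i = j).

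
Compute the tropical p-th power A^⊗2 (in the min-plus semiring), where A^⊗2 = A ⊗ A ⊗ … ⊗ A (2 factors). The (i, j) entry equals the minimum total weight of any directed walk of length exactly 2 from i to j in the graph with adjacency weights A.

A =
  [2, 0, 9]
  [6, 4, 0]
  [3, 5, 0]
A^⊗2 =
  [4, 2, 0]
  [3, 5, 0]
  [3, 3, 0]

Each entry (A^⊗2)_ij equals the minimum over all length-2 walks i = v_0 → v_1 → … → v_2 = j of Σ_t A[v_t][v_{t+1}]. For example, for (i, j) = (0, 2) we minimise over 3 possible intermediate vertex sequences; the minimum is 0, attained along the walk 0 → 1 → 2.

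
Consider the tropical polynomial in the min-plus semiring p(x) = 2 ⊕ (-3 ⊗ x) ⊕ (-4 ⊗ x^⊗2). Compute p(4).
p(4) = 1

A tropical monomial a ⊗ x^⊗i evaluates to a + i · x. Evaluating each term at x = 4:
  Term 0 contributes 2 + 0 · 4 = 2
  Term 1 contributes -3 + 1 · 4 = 1
  Term 2 contributes -4 + 2 · 4 = 4
p(4) = ⊕ of these = min[2, 1, 4] = 1.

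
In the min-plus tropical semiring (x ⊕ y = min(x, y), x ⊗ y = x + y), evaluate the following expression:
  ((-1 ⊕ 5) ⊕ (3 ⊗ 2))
((-1 ⊕ 5) ⊕ (3 ⊗ 2)) = -1

Expand innermost to outermost. Recall ⊕ takes the minimum of its arguments and ⊗ takes their sum. Working out the expression ((-1 ⊕ 5) ⊕ (3 ⊗ 2)) gives -1.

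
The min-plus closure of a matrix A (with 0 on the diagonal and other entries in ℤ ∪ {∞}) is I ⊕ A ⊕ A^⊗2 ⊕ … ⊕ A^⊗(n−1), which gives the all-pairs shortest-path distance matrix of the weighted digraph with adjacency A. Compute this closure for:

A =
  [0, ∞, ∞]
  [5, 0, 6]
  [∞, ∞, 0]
Closure =
  [0, ∞, ∞]
  [5, 0, 6]
  [∞, ∞, 0]

This is the Floyd-Warshall all-pairs shortest-path computation. For each intermediate vertex k = 0, 1, …, 2, update dist[i][j] ← min(dist[i][j], dist[i][k] + dist[k][j]). The final matrix gives, for each (i, j), the minimum total weight of any directed path from i to j (possibly empty when i = j).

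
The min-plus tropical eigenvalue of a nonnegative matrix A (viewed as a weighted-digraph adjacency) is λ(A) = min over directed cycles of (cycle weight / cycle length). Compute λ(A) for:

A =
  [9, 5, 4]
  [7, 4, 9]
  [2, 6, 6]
λ(A) = 3

Enumerate directed cycles and compute their means (weight / length). Sample:
  cycle 0 → 0: weight = 9, length = 1, mean = 9/1 ≈ 9.000
  cycle 1 → 1: weight = 4, length = 1, mean = 4/1 ≈ 4.000
  cycle 2 → 2: weight = 6, length = 1, mean = 6/1 ≈ 6.000
  cycle 0 → 1 → 0: weight = 12, length = 2, mean = 12/2 ≈ 6.000
  cycle 0 → 2 → 0: weight = 6, length = 2, mean = 6/2 ≈ 3.000
  cycle 1 → 0 → 1: weight = 12, length = 2, mean = 12/2 ≈ 6.000
Minimum mean = 3.000, attained e.g. along the cycle 0 → 2 → 0 with weight 6 and length 2. So λ(A) = 6/2 = 3.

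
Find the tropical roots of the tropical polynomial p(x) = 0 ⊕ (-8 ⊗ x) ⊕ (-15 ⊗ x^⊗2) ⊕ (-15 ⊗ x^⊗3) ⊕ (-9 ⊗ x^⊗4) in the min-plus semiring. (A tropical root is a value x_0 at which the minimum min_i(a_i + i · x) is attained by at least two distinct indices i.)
Roots: {-6, 0, 7, 8}

Each tropical root is a break point of the lower envelope of the lines y = a_i + i · x (there are 5 lines, with slopes 0, 1, ..., 4). Only the lines that attain the minimum somewhere contribute to roots; other lines are dominated. Here the surviving (envelope) indices are i = 4, i = 3, i = 2, i = 1, i = 0.
Intersections between consecutive envelope lines give the roots: for adjacent envelope indices i < j the intersection is x = (a_i − a_j) / (j − i). Reading off the sorted break points: {-6, 0, 7, 8}.
Verification: at each break x_0, at least two indices attain the minimum of min_i(a_i + i · x_0).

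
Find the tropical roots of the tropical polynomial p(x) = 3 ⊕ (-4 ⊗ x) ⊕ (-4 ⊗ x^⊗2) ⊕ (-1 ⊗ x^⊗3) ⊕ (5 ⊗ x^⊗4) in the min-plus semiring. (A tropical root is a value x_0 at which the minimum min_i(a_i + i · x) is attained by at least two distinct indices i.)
Roots: {-6, -3, 0, 7}

Each tropical root is a break point of the lower envelope of the lines y = a_i + i · x (there are 5 lines, with slopes 0, 1, ..., 4). Only the lines that attain the minimum somewhere contribute to roots; other lines are dominated. Here the surviving (envelope) indices are i = 4, i = 3, i = 2, i = 1, i = 0.
Intersections between consecutive envelope lines give the roots: for adjacent envelope indices i < j the intersection is x = (a_i − a_j) / (j − i). Reading off the sorted break points: {-6, -3, 0, 7}.
Verification: at each break x_0, at least two indices attain the minimum of min_i(a_i + i · x_0).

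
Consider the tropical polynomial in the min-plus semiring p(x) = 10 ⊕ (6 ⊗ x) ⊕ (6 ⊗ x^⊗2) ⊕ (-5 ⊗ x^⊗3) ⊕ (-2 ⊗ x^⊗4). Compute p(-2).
p(-2) = -11

A tropical monomial a ⊗ x^⊗i evaluates to a + i · x. Evaluating each term at x = -2:
  Term 0 contributes 10 + 0 · -2 = 10
  Term 1 contributes 6 + 1 · -2 = 4
  Term 2 contributes 6 + 2 · -2 = 2
  Term 3 contributes -5 + 3 · -2 = -11
  Term 4 contributes -2 + 4 · -2 = -10
p(-2) = ⊕ of these = min[10, 4, 2, -11, -10] = -11.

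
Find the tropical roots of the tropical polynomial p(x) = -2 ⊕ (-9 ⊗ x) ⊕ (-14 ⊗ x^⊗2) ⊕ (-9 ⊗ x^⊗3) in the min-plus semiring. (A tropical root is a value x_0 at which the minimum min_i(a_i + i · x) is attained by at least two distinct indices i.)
Roots: {-5, 5, 7}

Each tropical root is a break point of the lower envelope of the lines y = a_i + i · x (there are 4 lines, with slopes 0, 1, ..., 3). Only the lines that attain the minimum somewhere contribute to roots; other lines are dominated. Here the surviving (envelope) indices are i = 3, i = 2, i = 1, i = 0.
Intersections between consecutive envelope lines give the roots: for adjacent envelope indices i < j the intersection is x = (a_i − a_j) / (j − i). Reading off the sorted break points: {-5, 5, 7}.
Verification: at each break x_0, at least two indices attain the minimum of min_i(a_i + i · x_0).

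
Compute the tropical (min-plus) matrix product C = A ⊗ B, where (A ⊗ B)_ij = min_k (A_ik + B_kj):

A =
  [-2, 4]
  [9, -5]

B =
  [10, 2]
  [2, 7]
A ⊗ B =
  [6, 0]
  [-3, 2]

Apply the min-plus product entry-by-entry:
  C[0][0] = min over k of (A[0][0] + B[0][0] = -2 + 10 = 8, A[0][1] + B[1][0] = 4 + 2 = 6) = 6 (attained at k = 1)
  C[0][1] = min over k of (A[0][0] + B[0][1] = -2 + 2 = 0, A[0][1] + B[1][1] = 4 + 7 = 11) = 0 (attained at k = 0)
  C[1][0] = min over k of (A[1][0] + B[0][0] = 9 + 10 = 19, A[1][1] + B[1][0] = -5 + 2 = -3) = -3 (attained at k = 1)
  C[1][1] = min over k of (A[1][0] + B[0][1] = 9 + 2 = 11, A[1][1] + B[1][1] = -5 + 7 = 2) = 2 (attained at k = 1)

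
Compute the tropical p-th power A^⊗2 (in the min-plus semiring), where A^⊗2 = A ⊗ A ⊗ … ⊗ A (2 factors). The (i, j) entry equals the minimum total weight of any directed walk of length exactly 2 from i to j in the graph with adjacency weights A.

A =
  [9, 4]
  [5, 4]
A^⊗2 =
  [9, 8]
  [9, 8]

Each entry (A^⊗2)_ij equals the minimum over all length-2 walks i = v_0 → v_1 → … → v_2 = j of Σ_t A[v_t][v_{t+1}]. For example, for (i, j) = (0, 1) we minimise over 2 possible intermediate vertex sequences; the minimum is 8, attained along the walk 0 → 1 → 1.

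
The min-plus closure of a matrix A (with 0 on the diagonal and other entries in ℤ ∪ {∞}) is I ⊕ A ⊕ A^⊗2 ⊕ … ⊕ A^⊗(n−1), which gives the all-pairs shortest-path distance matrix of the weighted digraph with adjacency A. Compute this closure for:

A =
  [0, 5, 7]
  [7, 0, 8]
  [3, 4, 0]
Closure =
  [0, 5, 7]
  [7, 0, 8]
  [3, 4, 0]

This is the Floyd-Warshall all-pairs shortest-path computation. For each intermediate vertex k = 0, 1, …, 2, update dist[i][j] ← min(dist[i][j], dist[i][k] + dist[k][j]). The final matrix gives, for each (i, j), the minimum total weight of any directed path from i to j (possibly empty when i = j).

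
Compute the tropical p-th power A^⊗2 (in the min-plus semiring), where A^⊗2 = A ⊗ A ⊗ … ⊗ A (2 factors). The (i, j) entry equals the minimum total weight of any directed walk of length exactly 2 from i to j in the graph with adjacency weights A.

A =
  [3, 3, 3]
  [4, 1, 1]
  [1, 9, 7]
A^⊗2 =
  [4, 4, 4]
  [2, 2, 2]
  [4, 4, 4]

Each entry (A^⊗2)_ij equals the minimum over all length-2 walks i = v_0 → v_1 → … → v_2 = j of Σ_t A[v_t][v_{t+1}]. For example, for (i, j) = (0, 2) we minimise over 3 possible intermediate vertex sequences; the minimum is 4, attained along the walk 0 → 1 → 2.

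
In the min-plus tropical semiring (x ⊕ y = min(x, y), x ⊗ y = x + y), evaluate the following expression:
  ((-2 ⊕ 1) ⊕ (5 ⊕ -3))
((-2 ⊕ 1) ⊕ (5 ⊕ -3)) = -3

Expand innermost to outermost. Recall ⊕ takes the minimum of its arguments and ⊗ takes their sum. Working out the expression ((-2 ⊕ 1) ⊕ (5 ⊕ -3)) gives -3.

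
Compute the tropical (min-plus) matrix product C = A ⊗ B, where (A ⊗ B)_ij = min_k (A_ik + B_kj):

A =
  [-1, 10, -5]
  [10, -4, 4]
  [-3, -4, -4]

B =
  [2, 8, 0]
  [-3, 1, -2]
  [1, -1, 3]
A ⊗ B =
  [-4, -6, -2]
  [-7, -3, -6]
  [-7, -5, -6]

Apply the min-plus product entry-by-entry:
  C[0][0] = min over k of (A[0][0] + B[0][0] = -1 + 2 = 1, A[0][1] + B[1][0] = 10 + -3 = 7, A[0][2] + B[2][0] = -5 + 1 = -4) = -4 (attained at k = 2)
  C[0][1] = min over k of (A[0][0] + B[0][1] = -1 + 8 = 7, A[0][1] + B[1][1] = 10 + 1 = 11, A[0][2] + B[2][1] = -5 + -1 = -6) = -6 (attained at k = 2)
  C[0][2] = min over k of (A[0][0] + B[0][2] = -1 + 0 = -1, A[0][1] + B[1][2] = 10 + -2 = 8, A[0][2] + B[2][2] = -5 + 3 = -2) = -2 (attained at k = 2)
  C[1][0] = min over k of (A[1][0] + B[0][0] = 10 + 2 = 12, A[1][1] + B[1][0] = -4 + -3 = -7, A[1][2] + B[2][0] = 4 + 1 = 5) = -7 (attained at k = 1)
  C[1][1] = min over k of (A[1][0] + B[0][1] = 10 + 8 = 18, A[1][1] + B[1][1] = -4 + 1 = -3, A[1][2] + B[2][1] = 4 + -1 = 3) = -3 (attained at k = 1)
  C[1][2] = min over k of (A[1][0] + B[0][2] = 10 + 0 = 10, A[1][1] + B[1][2] = -4 + -2 = -6, A[1][2] + B[2][2] = 4 + 3 = 7) = -6 (attained at k = 1)
  C[2][0] = min over k of (A[2][0] + B[0][0] = -3 + 2 = -1, A[2][1] + B[1][0] = -4 + -3 = -7, A[2][2] + B[2][0] = -4 + 1 = -3) = -7 (attained at k = 1)
  C[2][1] = min over k of (A[2][0] + B[0][1] = -3 + 8 = 5, A[2][1] + B[1][1] = -4 + 1 = -3, A[2][2] + B[2][1] = -4 + -1 = -5) = -5 (attained at k = 2)
  C[2][2] = min over k of (A[2][0] + B[0][2] = -3 + 0 = -3, A[2][1] + B[1][2] = -4 + -2 = -6, A[2][2] + B[2][2] = -4 + 3 = -1) = -6 (attained at k = 1)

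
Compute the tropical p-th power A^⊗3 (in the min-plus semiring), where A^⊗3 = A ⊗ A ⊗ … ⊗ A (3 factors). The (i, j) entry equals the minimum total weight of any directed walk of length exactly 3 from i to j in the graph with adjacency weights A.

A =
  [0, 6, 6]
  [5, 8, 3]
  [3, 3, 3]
A^⊗3 =
  [0, 6, 6]
  [5, 9, 9]
  [3, 9, 9]

Each entry (A^⊗3)_ij equals the minimum over all length-3 walks i = v_0 → v_1 → … → v_3 = j of Σ_t A[v_t][v_{t+1}]. For example, for (i, j) = (0, 2) we minimise over 9 possible intermediate vertex sequences; the minimum is 6, attained along the walk 0 → 0 → 0 → 2.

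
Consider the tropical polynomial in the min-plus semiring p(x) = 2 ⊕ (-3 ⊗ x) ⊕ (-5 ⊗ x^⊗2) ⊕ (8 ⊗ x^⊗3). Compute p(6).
p(6) = 2

A tropical monomial a ⊗ x^⊗i evaluates to a + i · x. Evaluating each term at x = 6:
  Term 0 contributes 2 + 0 · 6 = 2
  Term 1 contributes -3 + 1 · 6 = 3
  Term 2 contributes -5 + 2 · 6 = 7
  Term 3 contributes 8 + 3 · 6 = 26
p(6) = ⊕ of these = min[2, 3, 7, 26] = 2.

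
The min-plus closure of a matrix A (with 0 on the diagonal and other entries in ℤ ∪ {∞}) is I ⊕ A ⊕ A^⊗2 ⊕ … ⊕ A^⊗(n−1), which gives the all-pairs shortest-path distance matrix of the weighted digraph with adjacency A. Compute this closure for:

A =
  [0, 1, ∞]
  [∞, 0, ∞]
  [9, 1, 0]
Closure =
  [0, 1, ∞]
  [∞, 0, ∞]
  [9, 1, 0]

This is the Floyd-Warshall all-pairs shortest-path computation. For each intermediate vertex k = 0, 1, …, 2, update dist[i][j] ← min(dist[i][j], dist[i][k] + dist[k][j]). The final matrix gives, for each (i, j), the minimum total weight of any directed path from i to j (possibly empty when i = j).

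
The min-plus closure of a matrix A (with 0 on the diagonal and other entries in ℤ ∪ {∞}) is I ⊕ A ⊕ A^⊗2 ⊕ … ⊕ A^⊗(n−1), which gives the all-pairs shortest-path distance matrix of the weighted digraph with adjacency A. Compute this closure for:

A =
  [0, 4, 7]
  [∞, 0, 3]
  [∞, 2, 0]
Closure =
  [0, 4, 7]
  [∞, 0, 3]
  [∞, 2, 0]

This is the Floyd-Warshall all-pairs shortest-path computation. For each intermediate vertex k = 0, 1, …, 2, update dist[i][j] ← min(dist[i][j], dist[i][k] + dist[k][j]). The final matrix gives, for each (i, j), the minimum total weight of any directed path from i to j (possibly empty when i = j).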